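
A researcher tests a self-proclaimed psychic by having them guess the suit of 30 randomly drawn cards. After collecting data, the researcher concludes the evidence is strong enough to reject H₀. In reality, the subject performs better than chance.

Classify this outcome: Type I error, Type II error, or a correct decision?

No error (correct decision).

The conventional null hypothesis here is that the subject is guessing at random (p = 1/4).
The test rejected a false H₀ — the decision matches the true state.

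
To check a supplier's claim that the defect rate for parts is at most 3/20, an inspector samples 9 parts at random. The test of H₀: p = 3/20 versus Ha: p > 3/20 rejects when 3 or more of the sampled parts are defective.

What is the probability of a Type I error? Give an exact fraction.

Under H₀, K ~ Binomial(9, 3/20); the Type I error rate is P(K ≥ 3).
α = 1 − P(K ≤ 2) = 1 − 27492691091/32000000000 = 4507308909/32000000000.

4507308909/32000000000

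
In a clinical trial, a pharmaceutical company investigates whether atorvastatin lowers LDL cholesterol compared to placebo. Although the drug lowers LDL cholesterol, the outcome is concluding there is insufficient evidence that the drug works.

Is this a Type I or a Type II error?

Type II error

The null hypothesis here is that the drug has no effect on LDL cholesterol.
'Concluding there is insufficient evidence that the drug works' corresponds to failing to reject H₀.
H₀ was not rejected but H₀ is false — a Type II error (false negative).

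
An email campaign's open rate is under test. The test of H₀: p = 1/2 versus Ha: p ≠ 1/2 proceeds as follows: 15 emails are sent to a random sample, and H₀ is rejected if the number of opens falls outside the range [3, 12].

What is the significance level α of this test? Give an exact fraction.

α = P(S ≤ 2 or S ≥ 13 | p = 1/2), S ~ Binomial(15, 1/2).
Each tail has probability (1 + 15 + 105)/32768; doubling gives α = 242/32768 = 121/16384.

121/16384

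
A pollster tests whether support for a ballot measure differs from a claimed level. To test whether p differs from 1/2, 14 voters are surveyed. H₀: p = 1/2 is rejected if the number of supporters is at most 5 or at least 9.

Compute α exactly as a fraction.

The significance level is the null-hypothesis probability of the rejection region {≤5} ∪ {≥9}.
By symmetry, α = 2·P(Y ≤ 5) = 2·(1 + 14 + 91 + 364 + 1001 + 2002)/16384 = 6946/16384 = 3473/8192.

3473/8192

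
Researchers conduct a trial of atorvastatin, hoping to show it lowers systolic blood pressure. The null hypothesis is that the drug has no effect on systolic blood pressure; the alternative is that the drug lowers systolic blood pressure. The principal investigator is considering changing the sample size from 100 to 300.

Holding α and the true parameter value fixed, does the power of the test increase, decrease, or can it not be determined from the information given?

It increases.

More data shrinks sampling variability; the test statistic under Ha concentrates further from the null value, making rejection more likely.
Since power = 1 − β and β decreases, power increases.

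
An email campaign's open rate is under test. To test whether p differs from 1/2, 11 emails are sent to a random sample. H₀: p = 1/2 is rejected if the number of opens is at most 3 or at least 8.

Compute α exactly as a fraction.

29/128

Under H₀, S ~ Binomial(11, 1/2); α is the probability of landing in either tail, P(S ≤ 3) + P(S ≥ 8).
Each tail has probability (1 + 11 + 55 + 165)/2048; doubling gives α = 464/2048 = 29/128.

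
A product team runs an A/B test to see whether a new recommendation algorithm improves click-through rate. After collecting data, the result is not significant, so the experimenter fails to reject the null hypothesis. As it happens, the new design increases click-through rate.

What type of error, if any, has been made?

Type II error

The conventional null hypothesis here is that the new design has no effect on click-through rate.
H₀ was not rejected, but H₀ is actually false.
Failing to reject a false null hypothesis is a Type II error (false negative).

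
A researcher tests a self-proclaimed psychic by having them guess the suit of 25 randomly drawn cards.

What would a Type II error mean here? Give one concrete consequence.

A Type II error would mean concluding that the subject is guessing at random (p = 1/4) (or at least failing to establish that the subject performs better than chance) when in fact the subject performs better than chance. Consequence: genuine ability (if it existed) would go unrecognized.

With the conventional null hypothesis that the subject is guessing at random (p = 1/4):
A Type II error is failing to reject H₀ when H₀ is false.
Here that means concluding there is no evidence of ability when actually the subject performs better than chance.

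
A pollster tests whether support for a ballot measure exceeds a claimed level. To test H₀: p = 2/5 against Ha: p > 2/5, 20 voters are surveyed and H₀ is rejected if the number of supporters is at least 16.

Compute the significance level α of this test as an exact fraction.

30234443776/95367431640625

The Type I error probability is α = P(S ≥ 16) computed under H₀, where S ~ Binomial(20, 2/5).
P(S ≥ 16) = Σ_{j=16}^{20} C(20,j)·(2/5)^j·(3/5)^{20-j} = 30234443776/95367431640625.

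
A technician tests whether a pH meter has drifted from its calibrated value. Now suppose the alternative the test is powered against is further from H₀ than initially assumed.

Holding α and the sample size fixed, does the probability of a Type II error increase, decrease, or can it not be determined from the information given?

A larger true effect moves the Ha sampling distribution further from the H₀ critical value, making rejection more likely when Ha is true.

It decreases.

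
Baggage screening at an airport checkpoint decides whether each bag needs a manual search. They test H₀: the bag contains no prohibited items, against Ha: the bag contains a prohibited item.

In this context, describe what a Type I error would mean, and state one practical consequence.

A Type I error is rejecting H₀ when H₀ is true.
Here that means flagging the bag for a manual search when actually the bag contains no prohibited items.

A Type I error would mean concluding that the bag contains a prohibited item when in fact the bag contains no prohibited items. Consequence: a harmless bag is searched, delaying the passenger.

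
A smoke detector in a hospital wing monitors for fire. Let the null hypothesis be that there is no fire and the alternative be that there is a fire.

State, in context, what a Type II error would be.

A Type II error is failing to reject H₀ when H₀ is false.
Here that means remaining silent when actually there is a fire.

A Type II error would mean concluding that there is no fire (or at least failing to establish that there is a fire) when in fact there is a fire.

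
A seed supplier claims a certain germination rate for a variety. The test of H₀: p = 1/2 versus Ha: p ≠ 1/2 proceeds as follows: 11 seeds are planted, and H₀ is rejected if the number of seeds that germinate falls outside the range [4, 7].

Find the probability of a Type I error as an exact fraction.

Under H₀, Y ~ Binomial(11, 1/2); α is the probability of landing in either tail, P(Y ≤ 3) + P(Y ≥ 8).
By symmetry, α = 2·P(Y ≤ 3) = 2·(1 + 11 + 55 + 165)/2048 = 464/2048 = 29/128.

29/128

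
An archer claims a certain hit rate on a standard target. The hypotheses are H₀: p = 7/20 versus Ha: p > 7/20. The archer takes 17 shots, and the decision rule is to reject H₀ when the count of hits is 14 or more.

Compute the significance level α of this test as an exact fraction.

The Type I error probability is α = P(Y ≥ 14) computed under H₀, where Y ~ Binomial(17, 7/20).
Summing C(17,j)(7/20)^j(13/20)^{17−j} for j = 14,…,17 gives 56496660191394549/655360000000000000000.

56496660191394549/655360000000000000000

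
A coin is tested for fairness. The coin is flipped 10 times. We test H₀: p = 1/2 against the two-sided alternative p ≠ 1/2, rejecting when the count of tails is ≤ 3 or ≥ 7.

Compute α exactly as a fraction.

11/32

The significance level is the null-hypothesis probability of the rejection region {≤3} ∪ {≥7}.
Each tail has probability (1 + 10 + 45 + 120)/1024; doubling gives α = 352/1024 = 11/32.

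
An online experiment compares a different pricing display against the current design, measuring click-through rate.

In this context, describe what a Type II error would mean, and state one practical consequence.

With the conventional null hypothesis that the new design has no effect on click-through rate:
A Type II error is failing to reject H₀ when H₀ is false.
Here that means keeping the current design when actually the new design increases click-through rate.

A Type II error would mean concluding that the new design has no effect on click-through rate (or at least failing to establish that the new design increases click-through rate) when in fact the new design increases click-through rate. Consequence: a genuinely better design is discarded.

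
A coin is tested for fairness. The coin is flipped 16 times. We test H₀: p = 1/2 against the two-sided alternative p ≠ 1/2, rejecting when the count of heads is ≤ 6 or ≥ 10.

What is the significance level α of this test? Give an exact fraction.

α = P(S ≤ 6 or S ≥ 10 | p = 1/2), S ~ Binomial(16, 1/2).
The two tails are symmetric, so α = 2·(1 + 16 + 120 + 560 + 1820 + 4368 + 8008)/2^16 = 29786/65536 = 14893/32768.

14893/32768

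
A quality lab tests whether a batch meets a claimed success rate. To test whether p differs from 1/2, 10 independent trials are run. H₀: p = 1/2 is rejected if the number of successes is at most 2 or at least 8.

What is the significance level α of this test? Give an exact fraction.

7/64

α = P(K ≤ 2 or K ≥ 8 | p = 1/2), K ~ Binomial(10, 1/2).
Each tail has probability (1 + 10 + 45)/1024; doubling gives α = 112/1024 = 7/64.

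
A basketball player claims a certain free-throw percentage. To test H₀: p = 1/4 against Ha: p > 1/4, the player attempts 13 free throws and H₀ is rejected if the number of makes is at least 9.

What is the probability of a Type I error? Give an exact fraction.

α = P(reject H₀ | H₀ true) = P(X ≥ 9 | p = 1/4), with X ~ Binomial(13, 1/4).
P(X ≥ 9) = Σ_{j=9}^{13} C(13,j)·(1/4)^j·(3/4)^{13-j} = 66379/67108864.

66379/67108864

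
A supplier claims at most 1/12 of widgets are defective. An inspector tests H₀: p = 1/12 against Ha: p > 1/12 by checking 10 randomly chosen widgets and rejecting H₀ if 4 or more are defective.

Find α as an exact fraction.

34654379/5159780352

The significance level is the probability, assuming p = 1/12, of seeing 4 or more defectives in 10 draws.
Computing the lower-tail complement: 1 − 5125125973/5159780352 = 34654379/5159780352.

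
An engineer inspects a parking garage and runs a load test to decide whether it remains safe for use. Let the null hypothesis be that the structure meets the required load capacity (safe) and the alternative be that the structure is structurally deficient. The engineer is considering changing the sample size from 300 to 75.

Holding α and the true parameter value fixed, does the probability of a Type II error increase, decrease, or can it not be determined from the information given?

A smaller sample increases the standard error, so the sampling distributions under H₀ and Ha overlap more.

It increases.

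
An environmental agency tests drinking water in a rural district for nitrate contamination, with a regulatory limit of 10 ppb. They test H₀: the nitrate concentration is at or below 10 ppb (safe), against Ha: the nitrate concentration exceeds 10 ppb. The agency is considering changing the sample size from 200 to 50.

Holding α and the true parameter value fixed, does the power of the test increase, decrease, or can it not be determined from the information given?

It decreases.

Reducing n widens both sampling distributions, so the test has less ability to distinguish Ha from H₀.
Since power = 1 − β and β increases, power decreases.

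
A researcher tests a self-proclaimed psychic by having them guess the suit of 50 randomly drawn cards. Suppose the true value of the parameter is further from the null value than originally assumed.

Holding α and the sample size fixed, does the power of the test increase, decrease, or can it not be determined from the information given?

It increases.

A larger true effect moves the Ha sampling distribution further from the H₀ critical value, making rejection more likely when Ha is true.
Since power = 1 − β and β decreases, power increases.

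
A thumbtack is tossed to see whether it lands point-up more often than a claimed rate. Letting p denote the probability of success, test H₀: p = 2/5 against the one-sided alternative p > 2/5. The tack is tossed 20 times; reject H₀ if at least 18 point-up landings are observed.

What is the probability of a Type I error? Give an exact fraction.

480772096/95367431640625

α = P(reject H₀ | H₀ true) = P(K ≥ 18 | p = 2/5), with K ~ Binomial(20, 2/5).
Adding the binomial terms for j = 18 through 20 with p = 2/5 yields 480772096/95367431640625.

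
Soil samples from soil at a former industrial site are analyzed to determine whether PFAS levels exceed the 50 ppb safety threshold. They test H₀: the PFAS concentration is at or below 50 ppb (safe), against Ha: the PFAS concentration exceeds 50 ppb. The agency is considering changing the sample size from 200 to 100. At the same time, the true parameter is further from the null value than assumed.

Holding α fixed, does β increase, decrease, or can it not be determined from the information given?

The first change alone would make β increase; the second alone would make β decrease. Which effect dominates depends on the magnitudes, which are not given.

Cannot be determined from the information given.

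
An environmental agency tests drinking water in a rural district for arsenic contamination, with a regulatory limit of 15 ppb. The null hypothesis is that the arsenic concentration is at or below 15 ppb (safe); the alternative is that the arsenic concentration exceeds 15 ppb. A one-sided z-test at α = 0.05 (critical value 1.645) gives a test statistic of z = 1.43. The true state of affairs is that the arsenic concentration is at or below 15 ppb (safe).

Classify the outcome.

Since z = 1.43 ≤ z* = 1.645, H₀ is not rejected.
H₀ is true (actually the arsenic concentration is at or below 15 ppb (safe)).
The decision matches the true state — no error.

No error (correct decision).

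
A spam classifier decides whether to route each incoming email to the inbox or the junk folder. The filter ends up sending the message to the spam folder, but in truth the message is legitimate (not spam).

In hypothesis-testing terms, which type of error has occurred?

Type I error

The null hypothesis here is that the message is legitimate (not spam).
'Sending the message to the spam folder' corresponds to rejecting H₀.
H₀ was rejected but H₀ is true — a Type I error (false positive).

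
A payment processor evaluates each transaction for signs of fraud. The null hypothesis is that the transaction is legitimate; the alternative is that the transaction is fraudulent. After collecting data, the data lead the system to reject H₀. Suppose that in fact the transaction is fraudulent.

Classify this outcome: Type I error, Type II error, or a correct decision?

Neither — the decision is correct.

The test rejected a false H₀ — the decision matches the true state.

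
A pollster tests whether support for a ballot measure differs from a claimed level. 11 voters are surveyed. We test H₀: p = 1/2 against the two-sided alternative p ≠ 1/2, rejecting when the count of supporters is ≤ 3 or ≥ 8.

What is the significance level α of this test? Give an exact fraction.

Under H₀, K ~ Binomial(11, 1/2); α is the probability of landing in either tail, P(K ≤ 3) + P(K ≥ 8).
By symmetry, α = 2·P(K ≤ 3) = 2·(1 + 11 + 55 + 165)/2048 = 464/2048 = 29/128.

29/128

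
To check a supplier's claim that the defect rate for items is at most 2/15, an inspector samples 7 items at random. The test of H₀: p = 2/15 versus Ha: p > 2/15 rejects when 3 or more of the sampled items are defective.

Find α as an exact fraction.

Under H₀, K ~ Binomial(7, 2/15); the Type I error rate is P(K ≥ 3).
α = 1 − P(K ≤ 2) = 1 − 10767497/11390625 = 623128/11390625.

623128/11390625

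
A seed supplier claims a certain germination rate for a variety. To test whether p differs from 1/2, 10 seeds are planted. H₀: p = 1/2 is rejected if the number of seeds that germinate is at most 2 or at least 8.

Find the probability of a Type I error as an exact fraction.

7/64

Under H₀, Y ~ Binomial(10, 1/2); α is the probability of landing in either tail, P(Y ≤ 2) + P(Y ≥ 8).
Each tail has probability (1 + 10 + 45)/1024; doubling gives α = 112/1024 = 7/64.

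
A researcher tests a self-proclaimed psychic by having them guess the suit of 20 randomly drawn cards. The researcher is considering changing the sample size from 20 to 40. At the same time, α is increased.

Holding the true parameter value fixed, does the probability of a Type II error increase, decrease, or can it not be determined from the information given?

A larger sample reduces the standard error, pulling the sampling distribution under Ha further from the non-rejection region. A larger α widens the rejection region, so when the alternative is true more outcomes lead to rejection — failing to reject becomes less likely. Both changes push β in the same direction.

It decreases.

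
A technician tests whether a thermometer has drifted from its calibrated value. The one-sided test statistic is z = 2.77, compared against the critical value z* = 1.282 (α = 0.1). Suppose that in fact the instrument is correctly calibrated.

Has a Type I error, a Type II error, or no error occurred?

Type I error

The conventional null hypothesis is that the instrument is correctly calibrated.
Since z = 2.77 > z* = 1.282, H₀ is rejected.
H₀ is true (actually the instrument is correctly calibrated).
Rejecting a true H₀ is a Type I error.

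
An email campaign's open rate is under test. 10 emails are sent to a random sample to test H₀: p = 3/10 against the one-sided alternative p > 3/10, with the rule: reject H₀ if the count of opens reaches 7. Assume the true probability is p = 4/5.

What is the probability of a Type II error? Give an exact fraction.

Under the alternative p = 4/5, K ~ Binomial(10, 4/5); β is the probability the test does not reject, P(K < 7).
Equivalently, β = 1 − P(K ≥ 7) = 1180409/9765625.

1180409/9765625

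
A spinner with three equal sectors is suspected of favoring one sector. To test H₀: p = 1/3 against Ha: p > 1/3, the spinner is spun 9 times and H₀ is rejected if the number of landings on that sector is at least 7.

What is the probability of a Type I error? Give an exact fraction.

163/19683

The Type I error probability is α = P(S ≥ 7) computed under H₀, where S ~ Binomial(9, 1/3).
Summing C(9,j)(1/3)^j(2/3)^{9−j} for j = 7,…,9 gives 163/19683.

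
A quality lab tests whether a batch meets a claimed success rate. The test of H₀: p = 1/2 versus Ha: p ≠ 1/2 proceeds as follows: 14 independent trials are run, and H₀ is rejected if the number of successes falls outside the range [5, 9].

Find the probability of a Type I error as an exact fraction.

1471/8192

α = P(K ≤ 4 or K ≥ 10 | p = 1/2), K ~ Binomial(14, 1/2).
By symmetry, α = 2·P(K ≤ 4) = 2·(1 + 14 + 91 + 364 + 1001)/16384 = 2942/16384 = 1471/8192.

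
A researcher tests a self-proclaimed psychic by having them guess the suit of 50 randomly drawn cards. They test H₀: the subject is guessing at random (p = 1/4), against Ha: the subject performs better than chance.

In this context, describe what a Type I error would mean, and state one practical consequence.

A Type I error would mean concluding that the subject performs better than chance when in fact the subject is guessing at random (p = 1/4). Consequence: a lucky guesser is credited with psychic ability.

A Type I error is rejecting H₀ when H₀ is true.
Here that means concluding the subject has some ability beyond chance when actually the subject is guessing at random (p = 1/4).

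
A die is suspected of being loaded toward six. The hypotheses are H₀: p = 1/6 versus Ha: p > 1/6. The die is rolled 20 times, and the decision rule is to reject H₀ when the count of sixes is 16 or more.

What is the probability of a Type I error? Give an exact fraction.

264623/304679870005248

The Type I error probability is α = P(K ≥ 16) computed under H₀, where K ~ Binomial(20, 1/6).
Adding the binomial terms for j = 16 through 20 with p = 1/6 yields 264623/304679870005248.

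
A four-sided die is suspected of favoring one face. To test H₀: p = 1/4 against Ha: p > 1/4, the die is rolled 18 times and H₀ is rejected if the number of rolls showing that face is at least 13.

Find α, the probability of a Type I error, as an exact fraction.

588337/17179869184

The Type I error probability is α = P(X ≥ 13) computed under H₀, where X ~ Binomial(18, 1/4).
Summing C(18,j)(1/4)^j(3/4)^{18−j} for j = 13,…,18 gives 588337/17179869184.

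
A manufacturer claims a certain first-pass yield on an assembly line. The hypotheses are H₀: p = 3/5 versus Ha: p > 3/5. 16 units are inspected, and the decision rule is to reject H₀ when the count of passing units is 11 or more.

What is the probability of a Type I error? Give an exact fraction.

50177064897/152587890625

Under H₀, S ~ Binomial(16, 3/5), and α = P(S ≥ 11).
P(S ≥ 11) = Σ_{j=11}^{16} C(16,j)·(3/5)^j·(2/5)^{16-j} = 50177064897/152587890625.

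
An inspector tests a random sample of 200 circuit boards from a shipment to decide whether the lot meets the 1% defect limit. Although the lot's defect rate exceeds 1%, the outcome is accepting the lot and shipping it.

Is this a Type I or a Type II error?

The null hypothesis here is that the lot's defect rate is 1% (within specification).
'Accepting the lot and shipping it' corresponds to failing to reject H₀.
H₀ was not rejected but H₀ is false — a Type II error (false negative).

Type II error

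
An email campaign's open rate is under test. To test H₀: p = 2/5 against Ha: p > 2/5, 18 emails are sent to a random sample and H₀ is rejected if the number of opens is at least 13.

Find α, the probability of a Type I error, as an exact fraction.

The Type I error probability is α = P(K ≥ 13) computed under H₀, where K ~ Binomial(18, 2/5).
Adding the binomial terms for j = 13 through 18 with p = 2/5 yields 21936406528/3814697265625.

21936406528/3814697265625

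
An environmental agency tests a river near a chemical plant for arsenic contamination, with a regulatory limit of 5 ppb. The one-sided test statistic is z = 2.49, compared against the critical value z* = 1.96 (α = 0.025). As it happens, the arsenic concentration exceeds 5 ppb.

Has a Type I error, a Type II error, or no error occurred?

Neither — the decision is correct.

The conventional null hypothesis is that the arsenic concentration is at or below 5 ppb (safe).
Since z = 2.49 > z* = 1.96, H₀ is rejected.
H₀ is false (actually the arsenic concentration exceeds 5 ppb).
The decision matches the true state — no error.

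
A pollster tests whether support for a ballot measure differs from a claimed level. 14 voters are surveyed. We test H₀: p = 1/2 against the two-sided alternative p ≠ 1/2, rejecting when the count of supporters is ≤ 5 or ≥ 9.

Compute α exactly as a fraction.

The significance level is the null-hypothesis probability of the rejection region {≤5} ∪ {≥9}.
By symmetry, α = 2·P(S ≤ 5) = 2·(1 + 14 + 91 + 364 + 1001 + 2002)/16384 = 6946/16384 = 3473/8192.

3473/8192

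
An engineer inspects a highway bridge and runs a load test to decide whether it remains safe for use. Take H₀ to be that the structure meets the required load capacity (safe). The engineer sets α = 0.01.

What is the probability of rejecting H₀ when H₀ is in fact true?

0.01

The significance level α is, by definition, the probability of a Type I error — P(reject H₀ | H₀ true).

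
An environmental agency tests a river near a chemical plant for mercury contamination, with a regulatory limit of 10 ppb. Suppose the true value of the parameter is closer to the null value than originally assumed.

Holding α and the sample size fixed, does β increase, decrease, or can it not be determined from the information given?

A smaller departure from H₀ means the test statistic under Ha is distributed closer to where it would be under H₀; rejection becomes less likely.

It increases.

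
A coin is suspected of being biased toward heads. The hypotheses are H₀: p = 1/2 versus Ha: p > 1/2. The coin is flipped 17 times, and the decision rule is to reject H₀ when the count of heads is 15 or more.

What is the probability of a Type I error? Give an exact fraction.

α = P(reject H₀ | H₀ true) = P(X ≥ 15 | p = 1/2), with X ~ Binomial(17, 1/2).
P(X ≥ 15) = [C(17,15) + C(17,16) + C(17,17)] / 2^17 = (136 + 17 + 1) / 131072 = 154/131072 = 77/65536.

77/65536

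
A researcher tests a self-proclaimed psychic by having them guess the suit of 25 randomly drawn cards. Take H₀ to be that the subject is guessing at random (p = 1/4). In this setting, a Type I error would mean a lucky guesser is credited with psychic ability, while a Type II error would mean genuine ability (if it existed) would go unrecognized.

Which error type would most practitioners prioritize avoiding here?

Type I error

The Type I consequence (a lucky guesser is credited with psychic ability) is more severe than the Type II consequence (genuine ability (if it existed) would go unrecognized).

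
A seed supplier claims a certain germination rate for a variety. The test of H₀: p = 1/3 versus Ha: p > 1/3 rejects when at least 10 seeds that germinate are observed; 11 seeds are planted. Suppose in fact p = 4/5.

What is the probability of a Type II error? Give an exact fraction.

6619897/9765625

Under the alternative p = 4/5, X ~ Binomial(11, 4/5); β is the probability the test does not reject, P(X < 10).
Adding the binomial probabilities P(X=0)+…+P(X=9) at p = 4/5 gives 6619897/9765625.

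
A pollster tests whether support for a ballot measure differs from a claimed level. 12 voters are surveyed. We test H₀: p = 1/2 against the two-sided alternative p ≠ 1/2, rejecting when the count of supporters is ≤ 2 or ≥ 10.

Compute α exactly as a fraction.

The significance level is the null-hypothesis probability of the rejection region {≤2} ∪ {≥10}.
The two tails are symmetric, so α = 2·(1 + 12 + 66)/2^12 = 158/4096 = 79/2048.

79/2048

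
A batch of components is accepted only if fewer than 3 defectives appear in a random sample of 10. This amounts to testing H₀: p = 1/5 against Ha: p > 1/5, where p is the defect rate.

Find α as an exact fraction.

3146489/9765625

The significance level is the probability, assuming p = 1/5, of seeing 3 or more defectives in 10 draws.
Via the complement, α = 1 − Σ_{j=0}^{2} C(10,j)(1/5)^j(4/5)^{10-j} = 3146489/9765625.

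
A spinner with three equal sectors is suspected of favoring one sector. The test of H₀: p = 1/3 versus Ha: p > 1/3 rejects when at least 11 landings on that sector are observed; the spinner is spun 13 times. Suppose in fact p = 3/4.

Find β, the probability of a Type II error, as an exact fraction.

Under the alternative p = 3/4, S ~ Binomial(13, 3/4); β is the probability the test does not reject, P(S < 11).
Adding the binomial probabilities P(S=0)+…+P(S=10) at p = 3/4 gives 22394171/33554432.

22394171/33554432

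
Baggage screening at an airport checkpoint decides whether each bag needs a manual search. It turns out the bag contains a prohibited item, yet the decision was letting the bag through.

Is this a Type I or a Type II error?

Type II error

The null hypothesis here is that the bag contains no prohibited items.
'Letting the bag through' corresponds to failing to reject H₀.
H₀ was not rejected but H₀ is false — a Type II error (false negative).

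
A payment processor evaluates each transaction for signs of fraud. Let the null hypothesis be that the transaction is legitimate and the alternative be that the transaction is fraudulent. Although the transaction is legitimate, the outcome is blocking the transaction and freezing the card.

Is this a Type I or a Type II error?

Type I error

'Blocking the transaction and freezing the card' corresponds to rejecting H₀.
H₀ was rejected but H₀ is true — a Type I error (false positive).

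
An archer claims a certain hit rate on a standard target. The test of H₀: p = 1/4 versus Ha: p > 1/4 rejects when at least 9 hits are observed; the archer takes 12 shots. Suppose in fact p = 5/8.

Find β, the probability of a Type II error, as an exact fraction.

49315179861/68719476736

Under the alternative p = 5/8, X ~ Binomial(12, 5/8); β is the probability the test does not reject, P(X < 9).
Summing C(12,j)·(5/8)^j·(3/8)^{12-j} for j = 0..8 gives 49315179861/68719476736.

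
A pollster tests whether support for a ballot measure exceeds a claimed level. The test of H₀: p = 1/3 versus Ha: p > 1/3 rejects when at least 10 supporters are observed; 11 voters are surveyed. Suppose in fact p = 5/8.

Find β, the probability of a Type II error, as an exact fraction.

4109420421/4294967296

β = P(fail to reject H₀ | Ha true) = P(K ≤ 9 | p = 5/8), K ~ Binomial(11, 5/8).
Summing C(11,j)·(5/8)^j·(3/8)^{11-j} for j = 0..9 gives 4109420421/4294967296.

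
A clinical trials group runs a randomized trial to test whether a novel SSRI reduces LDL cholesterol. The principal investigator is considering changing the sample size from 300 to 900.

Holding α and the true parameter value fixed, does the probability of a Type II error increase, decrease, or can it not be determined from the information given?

It decreases.

Increasing n separates the H₀ and Ha sampling distributions, so under Ha fewer outcomes land in the acceptance region.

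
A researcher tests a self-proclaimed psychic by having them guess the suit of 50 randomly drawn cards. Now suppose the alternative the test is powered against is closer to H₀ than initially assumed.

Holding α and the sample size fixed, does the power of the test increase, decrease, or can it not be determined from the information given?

A smaller true effect puts the Ha sampling distribution closer to H₀, so more of it falls in the non-rejection region.
Since power = 1 − β and β increases, power decreases.

It decreases.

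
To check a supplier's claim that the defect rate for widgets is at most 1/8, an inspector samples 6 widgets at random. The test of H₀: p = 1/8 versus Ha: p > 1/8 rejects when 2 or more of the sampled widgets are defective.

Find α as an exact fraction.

α = P(reject H₀ | H₀ true) = P(K ≥ 2 | p = 1/8), K ~ Binomial(6, 1/8).
α = 1 − P(K ≤ 1) = 1 − 218491/262144 = 43653/262144.

43653/262144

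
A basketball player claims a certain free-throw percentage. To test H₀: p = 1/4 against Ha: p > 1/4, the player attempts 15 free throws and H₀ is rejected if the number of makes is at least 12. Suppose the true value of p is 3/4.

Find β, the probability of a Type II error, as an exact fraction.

β = P(fail to reject H₀ | Ha true) = P(K ≤ 11 | p = 3/4), K ~ Binomial(15, 3/4).
Summing C(15,j)·(3/4)^j·(1/4)^{15-j} for j = 0..11 gives 144609703/268435456.

144609703/268435456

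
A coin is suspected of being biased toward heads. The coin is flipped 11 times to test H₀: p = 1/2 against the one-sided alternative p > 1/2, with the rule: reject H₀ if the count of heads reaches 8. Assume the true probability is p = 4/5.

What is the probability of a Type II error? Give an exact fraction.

12589/78125

Under the alternative p = 4/5, K ~ Binomial(11, 4/5); β is the probability the test does not reject, P(K < 8).
Adding the binomial probabilities P(K=0)+…+P(K=7) at p = 4/5 gives 12589/78125.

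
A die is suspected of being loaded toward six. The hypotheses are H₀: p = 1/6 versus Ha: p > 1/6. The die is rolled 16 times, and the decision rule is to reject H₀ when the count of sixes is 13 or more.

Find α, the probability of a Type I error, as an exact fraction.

73081/2821109907456

α = P(reject H₀ | H₀ true) = P(X ≥ 13 | p = 1/6), with X ~ Binomial(16, 1/6).
Adding the binomial terms for j = 13 through 16 with p = 1/6 yields 73081/2821109907456.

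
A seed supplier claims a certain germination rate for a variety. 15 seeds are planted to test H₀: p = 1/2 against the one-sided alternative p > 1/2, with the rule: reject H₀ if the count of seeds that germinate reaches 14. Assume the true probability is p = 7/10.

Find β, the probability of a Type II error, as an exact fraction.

β = P(fail to reject H₀ | Ha true) = P(X ≤ 13 | p = 7/10), X ~ Binomial(15, 7/10).
Adding the binomial probabilities P(X=0)+…+P(X=13) at p = 7/10 gives 241183100052963/250000000000000.

241183100052963/250000000000000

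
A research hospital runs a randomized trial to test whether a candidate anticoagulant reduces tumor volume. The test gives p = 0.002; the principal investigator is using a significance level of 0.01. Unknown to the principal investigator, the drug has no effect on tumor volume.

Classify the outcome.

The conventional null hypothesis is that the drug has no effect on tumor volume.
Since p = 0.002 < α = 0.01, H₀ is rejected.
H₀ is true (actually the drug has no effect on tumor volume).
Rejecting a true H₀ is a Type I error.

Type I error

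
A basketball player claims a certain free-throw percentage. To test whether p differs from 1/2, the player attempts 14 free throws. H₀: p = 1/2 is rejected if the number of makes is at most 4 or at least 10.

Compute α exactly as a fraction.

α = P(Y ≤ 4 or Y ≥ 10 | p = 1/2), Y ~ Binomial(14, 1/2).
The two tails are symmetric, so α = 2·(1 + 14 + 91 + 364 + 1001)/2^14 = 2942/16384 = 1471/8192.

1471/8192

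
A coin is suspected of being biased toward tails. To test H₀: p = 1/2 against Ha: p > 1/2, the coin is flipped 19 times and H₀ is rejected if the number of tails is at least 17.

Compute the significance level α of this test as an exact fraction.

191/524288

α = P(reject H₀ | H₀ true) = P(S ≥ 17 | p = 1/2), with S ~ Binomial(19, 1/2).
P(S ≥ 17) = [C(19,17) + C(19,18) + C(19,19)] / 2^19 = (171 + 19 + 1) / 524288 = 191/524288.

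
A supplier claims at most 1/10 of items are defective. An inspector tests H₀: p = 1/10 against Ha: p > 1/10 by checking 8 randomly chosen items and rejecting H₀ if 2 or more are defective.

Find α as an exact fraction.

18689527/100000000

α = P(reject H₀ | H₀ true) = P(K ≥ 2 | p = 1/10), K ~ Binomial(8, 1/10).
Via the complement, α = 1 − Σ_{j=0}^{1} C(8,j)(1/10)^j(9/10)^{8-j} = 18689527/100000000.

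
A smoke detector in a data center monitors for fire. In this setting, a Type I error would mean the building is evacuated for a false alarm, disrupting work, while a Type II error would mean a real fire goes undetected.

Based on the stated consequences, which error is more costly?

Type II error

The Type II consequence (a real fire goes undetected) is more severe than the Type I consequence (the building is evacuated for a false alarm, disrupting work).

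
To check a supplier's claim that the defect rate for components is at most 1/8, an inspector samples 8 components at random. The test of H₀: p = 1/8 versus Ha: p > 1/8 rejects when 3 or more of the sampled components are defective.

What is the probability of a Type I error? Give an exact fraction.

1129899/16777216

Under H₀, Y ~ Binomial(8, 1/8); the Type I error rate is P(Y ≥ 3).
Via the complement, α = 1 − Σ_{j=0}^{2} C(8,j)(1/8)^j(7/8)^{8-j} = 1129899/16777216.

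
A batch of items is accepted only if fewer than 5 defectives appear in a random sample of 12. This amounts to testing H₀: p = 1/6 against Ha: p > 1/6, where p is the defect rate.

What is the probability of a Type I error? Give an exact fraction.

The significance level is the probability, assuming p = 1/6, of seeing 5 or more defectives in 12 draws.
Via the complement, α = 1 − Σ_{j=0}^{4} C(12,j)(1/6)^j(5/6)^{12-j} = 13187681/362797056.

13187681/362797056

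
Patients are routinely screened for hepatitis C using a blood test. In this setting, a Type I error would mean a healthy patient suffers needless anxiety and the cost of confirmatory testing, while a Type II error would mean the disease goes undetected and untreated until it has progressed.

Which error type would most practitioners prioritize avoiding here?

Type II error

The Type II consequence (the disease goes undetected and untreated until it has progressed) is more severe than the Type I consequence (a healthy patient suffers needless anxiety and the cost of confirmatory testing).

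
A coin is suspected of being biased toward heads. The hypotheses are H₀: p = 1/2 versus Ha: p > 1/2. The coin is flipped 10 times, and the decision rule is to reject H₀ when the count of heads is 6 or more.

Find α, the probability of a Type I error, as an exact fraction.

193/512

The Type I error probability is α = P(K ≥ 6) computed under H₀, where K ~ Binomial(10, 1/2).
Summing the upper tail: (210 + 120 + 45 + 10 + 1) / 2^10 = 386/1024 = 193/512.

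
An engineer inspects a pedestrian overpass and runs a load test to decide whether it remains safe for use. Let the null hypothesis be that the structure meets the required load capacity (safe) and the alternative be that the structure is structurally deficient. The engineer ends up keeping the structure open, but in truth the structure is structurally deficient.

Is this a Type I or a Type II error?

Type II error

'Keeping the structure open' corresponds to failing to reject H₀.
H₀ was not rejected but H₀ is false — a Type II error (false negative).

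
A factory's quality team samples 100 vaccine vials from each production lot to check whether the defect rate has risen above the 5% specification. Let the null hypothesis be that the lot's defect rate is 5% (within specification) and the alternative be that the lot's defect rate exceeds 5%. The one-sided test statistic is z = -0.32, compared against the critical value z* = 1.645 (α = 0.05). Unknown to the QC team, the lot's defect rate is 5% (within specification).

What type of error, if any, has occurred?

Since z = -0.32 ≤ z* = 1.645, H₀ is not rejected.
H₀ is true (actually the lot's defect rate is 5% (within specification)).
The decision matches the true state — no error.

Neither — the decision is correct.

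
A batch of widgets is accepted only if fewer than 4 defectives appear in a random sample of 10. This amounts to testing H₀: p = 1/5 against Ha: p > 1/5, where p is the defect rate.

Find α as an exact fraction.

α = P(reject H₀ | H₀ true) = P(Y ≥ 4 | p = 1/5), Y ~ Binomial(10, 1/5).
Via the complement, α = 1 − Σ_{j=0}^{3} C(10,j)(1/5)^j(4/5)^{10-j} = 1180409/9765625.

1180409/9765625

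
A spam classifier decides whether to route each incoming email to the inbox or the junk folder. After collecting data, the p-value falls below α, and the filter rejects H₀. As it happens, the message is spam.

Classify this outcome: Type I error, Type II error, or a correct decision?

No error (correct decision).

The conventional null hypothesis here is that the message is legitimate (not spam).
The test rejected a false H₀ — the decision matches the true state.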